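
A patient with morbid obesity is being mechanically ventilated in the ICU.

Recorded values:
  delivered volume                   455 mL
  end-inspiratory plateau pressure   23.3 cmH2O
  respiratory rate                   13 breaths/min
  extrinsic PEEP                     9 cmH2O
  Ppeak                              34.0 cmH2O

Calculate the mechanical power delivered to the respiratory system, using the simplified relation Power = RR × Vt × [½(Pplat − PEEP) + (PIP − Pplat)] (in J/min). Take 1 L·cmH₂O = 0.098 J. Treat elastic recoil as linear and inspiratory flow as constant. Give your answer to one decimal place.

Per-breath work = Vt × [½(Pplat−PEEP) + (PIP−Pplat)] = 0.455 × [0.5×14.3 + 10.7] = 0.455 × 17.85 = 8.122 L·cmH2O.
Power = 13 × 8.122 = 105.59 L·cmH2O/min.
× 0.098 J/(L·cmH2O) → 10.348 J/min.

10.3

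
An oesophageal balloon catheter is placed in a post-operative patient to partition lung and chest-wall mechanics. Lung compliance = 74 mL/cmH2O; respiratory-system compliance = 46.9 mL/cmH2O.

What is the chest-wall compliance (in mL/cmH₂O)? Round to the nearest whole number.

1/Ccw = 1/Crs − 1/CL.
1/Ccw = 1/46.9 − 1/74 = 0.007808.
Ccw = 128.07 mL/cmH2O.

128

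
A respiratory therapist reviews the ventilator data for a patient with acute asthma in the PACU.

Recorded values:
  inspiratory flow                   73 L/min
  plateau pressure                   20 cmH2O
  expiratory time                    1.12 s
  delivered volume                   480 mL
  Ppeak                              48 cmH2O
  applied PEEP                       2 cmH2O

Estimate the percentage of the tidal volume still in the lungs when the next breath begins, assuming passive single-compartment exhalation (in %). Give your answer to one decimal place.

Flow: 73 L/min ÷ 60 = 1.2167 L/s.
R = (PIP − Pplat)/V̇ = (48 − 20) / 1.2167 = 28.0/1.2167 = 23.013 cmH2O·s/L.
C = Vt/(Pplat − PEEP) = 480.0 / (20 − 2) = 480.0/18.0 = 26.667 mL/cmH2O.
τ = R × C = 23.013 × 0.02667 L/cmH2O = 0.6138 s.
Fraction remaining at end-expiration = e^(−Te/τ) = e^(−1.12/0.6138) = 0.1613 → 16.13%.

16.1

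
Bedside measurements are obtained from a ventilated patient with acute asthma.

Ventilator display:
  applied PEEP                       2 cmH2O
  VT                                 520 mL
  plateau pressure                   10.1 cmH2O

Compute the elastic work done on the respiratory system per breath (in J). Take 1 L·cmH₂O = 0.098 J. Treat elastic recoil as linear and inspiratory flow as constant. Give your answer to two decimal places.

Elastic work ≈ ½ × (Pplat − PEEP) × Vt = 0.5 × (10.1 − 2) × 0.520 L = 0.5 × 8.1 × 0.520 = 2.106 L·cmH2O.
× 0.098 J/(L·cmH2O) → 0.2064 J.

0.21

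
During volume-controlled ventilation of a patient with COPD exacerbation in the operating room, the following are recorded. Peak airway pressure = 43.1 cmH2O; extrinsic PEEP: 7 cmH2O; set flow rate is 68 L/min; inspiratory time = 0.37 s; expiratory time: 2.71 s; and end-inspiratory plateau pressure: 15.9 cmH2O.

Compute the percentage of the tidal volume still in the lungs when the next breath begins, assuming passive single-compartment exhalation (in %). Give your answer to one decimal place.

Flow: 68 L/min ÷ 60 = 1.1333 L/s.
Vt = flow × Ti = 1.1333 L/s × 0.37 s × 1000 mL/L = 419.32 mL.
R = (PIP − Pplat)/V̇ = (43.1 − 15.9) / 1.1333 = 27.2/1.1333 = 24.001 cmH2O·s/L.
C = Vt/(Pplat − PEEP) = 419.32 / (15.9 − 7) = 419.32/8.9 = 47.115 mL/cmH2O.
τ = R × C = 24.001 × 0.04712 L/cmH2O = 1.131 s.
Fraction remaining at end-expiration = e^(−Te/τ) = e^(−2.71/1.131) = 0.09107 → 9.107%.

9.1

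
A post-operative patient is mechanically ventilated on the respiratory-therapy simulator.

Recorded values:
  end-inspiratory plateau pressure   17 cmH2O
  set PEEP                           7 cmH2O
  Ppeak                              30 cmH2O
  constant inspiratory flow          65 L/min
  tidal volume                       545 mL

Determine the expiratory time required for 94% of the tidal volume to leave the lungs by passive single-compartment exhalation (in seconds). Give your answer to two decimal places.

1.84

Flow: 65 L/min ÷ 60 = 1.0833 L/s.
R = (PIP − Pplat)/V̇ = (30 − 17) / 1.0833 = 13.0/1.0833 = 12.0 cmH2O·s/L.
C = Vt/(Pplat − PEEP) = 545.0 / (17 − 7) = 545.0/10.0 = 54.5 mL/cmH2O.
τ = R × C = 12.0 × 0.0545 L/cmH2O = 0.654 s.
t = −τ·ln(1 − 0.94) = −0.654·ln(0.06) = 1.84 s.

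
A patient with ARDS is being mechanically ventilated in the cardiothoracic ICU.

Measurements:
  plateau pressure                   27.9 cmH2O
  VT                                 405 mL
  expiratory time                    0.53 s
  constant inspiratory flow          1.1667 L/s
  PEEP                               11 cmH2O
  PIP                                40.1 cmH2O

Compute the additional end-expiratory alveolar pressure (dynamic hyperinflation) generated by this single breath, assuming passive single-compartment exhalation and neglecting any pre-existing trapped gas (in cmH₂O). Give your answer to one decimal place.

R = (PIP − Pplat)/V̇ = (40.1 − 27.9) / 1.1667 = 12.2/1.1667 = 10.457 cmH2O·s/L.
C = Vt/(Pplat − PEEP) = 405.0 / (27.9 − 11) = 405.0/16.9 = 23.964 mL/cmH2O.
τ = R × C = 10.457 × 0.02396 L/cmH2O = 0.2505 s.
Fraction remaining = e^(−Te/τ) = e^(−0.53/0.2505) = 0.1205; trapped volume = 405.0 × 0.1205 = 48.803 mL.
Additional alveolar pressure from trapping ≈ V_trapped / C = 48.803 / 23.964 = 2.037 cmH2O.

2.0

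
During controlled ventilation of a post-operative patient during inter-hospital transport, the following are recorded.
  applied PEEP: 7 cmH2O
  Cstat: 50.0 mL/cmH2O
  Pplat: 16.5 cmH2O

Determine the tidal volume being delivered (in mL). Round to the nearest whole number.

475

Vt = Cstat × (Pplat − PEEP) = 50.0 × (16.5 − 7) = 50.0 × 9.5 = 475.0 mL.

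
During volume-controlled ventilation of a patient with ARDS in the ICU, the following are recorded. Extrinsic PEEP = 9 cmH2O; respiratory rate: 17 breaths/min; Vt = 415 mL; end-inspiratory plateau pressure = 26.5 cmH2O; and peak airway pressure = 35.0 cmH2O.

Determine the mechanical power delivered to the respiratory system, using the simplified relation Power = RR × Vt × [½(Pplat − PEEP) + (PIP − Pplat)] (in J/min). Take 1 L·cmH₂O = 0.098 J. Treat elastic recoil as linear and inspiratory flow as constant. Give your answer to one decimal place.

Per-breath work = Vt × [½(Pplat−PEEP) + (PIP−Pplat)] = 0.415 × [0.5×17.5 + 8.5] = 0.415 × 17.25 = 7.159 L·cmH2O.
Power = 17 × 7.159 = 121.7 L·cmH2O/min.
× 0.098 J/(L·cmH2O) → 11.927 J/min.

11.9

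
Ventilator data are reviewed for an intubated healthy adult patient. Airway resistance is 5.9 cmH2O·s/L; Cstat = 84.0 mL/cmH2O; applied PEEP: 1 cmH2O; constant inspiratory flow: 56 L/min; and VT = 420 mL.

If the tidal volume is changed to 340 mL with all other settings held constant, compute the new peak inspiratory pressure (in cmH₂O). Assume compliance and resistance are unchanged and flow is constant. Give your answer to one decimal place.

10.6

Flow: 56 L/min ÷ 60 = 0.9333 L/s.
PIP = Vt/C + R·V̇ + PEEP (constant-flow equation of motion).
Only the elastic term changes: ΔPIP = ΔVt / C = (340 − 420) / 84.0 = -0.9524 cmH2O.
Original PIP = 420/84.0 + 5.9×0.9333 + 1 = 11.506 cmH2O; new PIP = 11.506 + (-0.9524) = 10.554 cmH2O.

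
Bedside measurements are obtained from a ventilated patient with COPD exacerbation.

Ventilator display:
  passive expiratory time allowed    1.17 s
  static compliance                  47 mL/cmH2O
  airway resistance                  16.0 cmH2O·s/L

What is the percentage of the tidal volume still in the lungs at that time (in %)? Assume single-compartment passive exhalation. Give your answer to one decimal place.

21.1

τ = R × C = 16.0 × 47 mL/cmH2O = 16.0 × 0.047 L/cmH2O = 0.752 s.
Passive exhalation: V(t)/V₀ = e^(−t/τ) = e^(−1.17/0.752) = 0.211.
Fraction remaining = 0.211 → 21.1%.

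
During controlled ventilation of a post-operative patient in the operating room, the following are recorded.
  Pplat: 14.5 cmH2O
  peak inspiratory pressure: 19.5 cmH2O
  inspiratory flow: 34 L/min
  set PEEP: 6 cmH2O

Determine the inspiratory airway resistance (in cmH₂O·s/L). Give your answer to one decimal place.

Flow: 34 L/min ÷ 60 = 0.5667 L/s.
Raw = (PIP − Pplat) / flow = (19.5 − 14.5) / 0.5667 = 5.0 / 0.5667 = 8.823 cmH2O·s/L.

8.8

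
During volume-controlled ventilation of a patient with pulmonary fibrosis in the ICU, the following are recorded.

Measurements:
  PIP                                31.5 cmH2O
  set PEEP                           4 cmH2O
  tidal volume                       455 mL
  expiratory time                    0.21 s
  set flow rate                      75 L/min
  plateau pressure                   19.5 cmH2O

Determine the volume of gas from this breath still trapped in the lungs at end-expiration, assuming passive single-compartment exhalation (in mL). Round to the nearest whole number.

216

Flow: 75 L/min ÷ 60 = 1.25 L/s.
R = (PIP − Pplat)/V̇ = (31.5 − 19.5) / 1.25 = 12.0/1.25 = 9.6 cmH2O·s/L.
C = Vt/(Pplat − PEEP) = 455.0 / (19.5 − 4) = 455.0/15.5 = 29.355 mL/cmH2O.
τ = R × C = 9.6 × 0.02936 L/cmH2O = 0.2819 s.
Fraction remaining = e^(−Te/τ) = e^(−0.21/0.2819) = 0.4748.
Trapped volume = 455.0 × 0.4748 = 216.03 mL.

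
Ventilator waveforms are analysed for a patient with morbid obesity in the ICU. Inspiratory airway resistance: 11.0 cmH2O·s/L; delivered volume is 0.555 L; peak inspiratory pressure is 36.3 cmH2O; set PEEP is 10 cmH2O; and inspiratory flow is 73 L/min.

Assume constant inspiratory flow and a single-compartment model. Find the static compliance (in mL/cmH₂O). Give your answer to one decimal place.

43.0

Flow: 73 L/min ÷ 60 = 1.2167 L/s.
Equation of motion (constant flow): PIP = Vt/C + R·V̇ + PEEP.
Vt/C = PIP − R·V̇ − PEEP = 36.3 − 11.0×1.2167 − 10 = 36.3 − 13.384 − 10 = 12.916 cmH2O.
C = Vt / 12.916 = 555 / 12.916 = 42.97 mL/cmH2O.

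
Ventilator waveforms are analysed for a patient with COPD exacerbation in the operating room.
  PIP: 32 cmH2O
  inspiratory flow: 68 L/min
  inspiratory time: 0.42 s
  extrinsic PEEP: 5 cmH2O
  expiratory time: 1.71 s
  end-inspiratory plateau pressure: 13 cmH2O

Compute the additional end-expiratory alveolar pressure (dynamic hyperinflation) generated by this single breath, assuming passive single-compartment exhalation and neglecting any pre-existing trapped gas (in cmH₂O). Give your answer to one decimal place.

Flow: 68 L/min ÷ 60 = 1.1333 L/s.
Vt = flow × Ti = 1.1333 L/s × 0.42 s × 1000 mL/L = 475.99 mL.
R = (PIP − Pplat)/V̇ = (32 − 13) / 1.1333 = 19.0/1.1333 = 16.765 cmH2O·s/L.
C = Vt/(Pplat − PEEP) = 475.99 / (13 − 5) = 475.99/8.0 = 59.499 mL/cmH2O.
τ = R × C = 16.765 × 0.0595 L/cmH2O = 0.9975 s.
Fraction remaining = e^(−Te/τ) = e^(−1.71/0.9975) = 0.1801; trapped volume = 475.99 × 0.1801 = 85.726 mL.
Additional alveolar pressure from trapping ≈ V_trapped / C = 85.726 / 59.499 = 1.441 cmH2O.

1.4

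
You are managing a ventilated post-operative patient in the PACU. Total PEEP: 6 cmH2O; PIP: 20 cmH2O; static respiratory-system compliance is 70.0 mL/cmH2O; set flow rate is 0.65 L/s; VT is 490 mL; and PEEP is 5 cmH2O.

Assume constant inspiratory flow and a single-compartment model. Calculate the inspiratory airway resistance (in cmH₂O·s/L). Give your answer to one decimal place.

10.8

Total PEEP = 6 cmH2O (set 5 + intrinsic 1); this is the baseline alveolar pressure.
Equation of motion (constant flow): PIP = Vt/C + R·V̇ + PEEP.
R·V̇ = PIP − Vt/C − PEEP = 20 − 490/70.0 − 6 = 20 − 7.0 − 6 = 7.0 cmH2O.
R = 7.0 / 0.65 = 10.769 cmH2O·s/L.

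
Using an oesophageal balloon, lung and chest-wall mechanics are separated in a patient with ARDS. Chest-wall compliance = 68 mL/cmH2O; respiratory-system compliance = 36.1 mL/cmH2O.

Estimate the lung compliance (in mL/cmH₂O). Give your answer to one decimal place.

77.0

1/CL = 1/Crs − 1/Ccw.
1/CL = 1/36.1 − 1/68 = 0.01299.
CL = 76.982 mL/cmH2O.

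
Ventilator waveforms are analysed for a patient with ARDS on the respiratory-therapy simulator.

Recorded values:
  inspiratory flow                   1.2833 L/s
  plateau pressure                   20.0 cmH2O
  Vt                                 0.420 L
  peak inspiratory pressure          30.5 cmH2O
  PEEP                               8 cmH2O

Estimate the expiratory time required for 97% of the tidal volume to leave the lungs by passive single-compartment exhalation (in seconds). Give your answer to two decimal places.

1.00

R = (PIP − Pplat)/V̇ = (30.5 − 20.0) / 1.2833 = 10.5/1.2833 = 8.182 cmH2O·s/L.
C = Vt/(Pplat − PEEP) = 420.0 / (20.0 − 8) = 420.0/12.0 = 35.0 mL/cmH2O.
τ = R × C = 8.182 × 0.035 L/cmH2O = 0.2864 s.
t = −τ·ln(1 − 0.97) = −0.2864·ln(0.03) = 1.004 s.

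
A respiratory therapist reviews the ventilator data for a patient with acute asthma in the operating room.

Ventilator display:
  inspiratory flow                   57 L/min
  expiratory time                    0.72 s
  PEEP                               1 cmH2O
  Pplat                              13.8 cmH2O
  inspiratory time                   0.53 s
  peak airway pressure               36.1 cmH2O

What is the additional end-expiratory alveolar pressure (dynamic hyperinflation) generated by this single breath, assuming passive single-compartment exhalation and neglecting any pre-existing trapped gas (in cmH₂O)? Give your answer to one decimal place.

5.9

Flow: 57 L/min ÷ 60 = 0.95 L/s.
Vt = flow × Ti = 0.95 L/s × 0.53 s × 1000 mL/L = 503.5 mL.
R = (PIP − Pplat)/V̇ = (36.1 − 13.8) / 0.95 = 22.3/0.95 = 23.474 cmH2O·s/L.
C = Vt/(Pplat − PEEP) = 503.5 / (13.8 − 1) = 503.5/12.8 = 39.336 mL/cmH2O.
τ = R × C = 23.474 × 0.03934 L/cmH2O = 0.9235 s.
Fraction remaining = e^(−Te/τ) = e^(−0.72/0.9235) = 0.4586; trapped volume = 503.5 × 0.4586 = 230.91 mL.
Additional alveolar pressure from trapping ≈ V_trapped / C = 230.91 / 39.336 = 5.87 cmH2O.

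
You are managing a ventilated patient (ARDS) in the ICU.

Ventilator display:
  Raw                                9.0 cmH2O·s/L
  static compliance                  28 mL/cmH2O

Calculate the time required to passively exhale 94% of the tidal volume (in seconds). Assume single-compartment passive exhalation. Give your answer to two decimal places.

τ = R × C = 9.0 × 28 mL/cmH2O = 9.0 × 0.028 L/cmH2O = 0.252 s.
Exhaled fraction f = 1 − e^(−t/τ) → t = −τ·ln(1 − f) = −0.252·ln(0.06) = 0.709 s.

0.71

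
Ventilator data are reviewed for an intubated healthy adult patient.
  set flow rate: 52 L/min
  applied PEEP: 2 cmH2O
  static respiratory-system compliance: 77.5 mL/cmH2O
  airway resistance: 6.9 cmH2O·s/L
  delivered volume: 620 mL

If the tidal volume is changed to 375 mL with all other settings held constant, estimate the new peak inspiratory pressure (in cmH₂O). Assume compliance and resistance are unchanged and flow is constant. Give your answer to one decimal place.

12.8

Flow: 52 L/min ÷ 60 = 0.8667 L/s.
PIP = Vt/C + R·V̇ + PEEP (constant-flow equation of motion).
Only the elastic term changes: ΔPIP = ΔVt / C = (375 − 620) / 77.5 = -3.161 cmH2O.
Original PIP = 620/77.5 + 6.9×0.8667 + 2 = 15.98 cmH2O; new PIP = 15.98 + (-3.161) = 12.819 cmH2O.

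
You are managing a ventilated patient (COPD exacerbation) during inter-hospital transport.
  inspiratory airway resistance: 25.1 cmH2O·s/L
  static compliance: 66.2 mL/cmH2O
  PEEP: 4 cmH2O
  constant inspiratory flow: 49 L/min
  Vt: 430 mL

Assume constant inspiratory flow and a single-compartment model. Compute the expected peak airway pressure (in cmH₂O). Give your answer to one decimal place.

31.0

Flow: 49 L/min ÷ 60 = 0.8167 L/s.
Equation of motion (constant flow): PIP = Vt/C + R·V̇ + PEEP.
PIP = 430/66.2 + 25.1×0.8167 + 4 = 6.495 + 20.499 + 4 = 30.994 cmH2O.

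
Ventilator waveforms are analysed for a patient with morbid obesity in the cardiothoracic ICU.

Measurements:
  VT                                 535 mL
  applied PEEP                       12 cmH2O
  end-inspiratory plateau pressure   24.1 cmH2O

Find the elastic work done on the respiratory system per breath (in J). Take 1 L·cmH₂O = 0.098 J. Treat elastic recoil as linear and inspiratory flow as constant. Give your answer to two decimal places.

Elastic work ≈ ½ × (Pplat − PEEP) × Vt = 0.5 × (24.1 − 12) × 0.535 L = 0.5 × 12.1 × 0.535 = 3.237 L·cmH2O.
× 0.098 J/(L·cmH2O) → 0.3172 J.

0.32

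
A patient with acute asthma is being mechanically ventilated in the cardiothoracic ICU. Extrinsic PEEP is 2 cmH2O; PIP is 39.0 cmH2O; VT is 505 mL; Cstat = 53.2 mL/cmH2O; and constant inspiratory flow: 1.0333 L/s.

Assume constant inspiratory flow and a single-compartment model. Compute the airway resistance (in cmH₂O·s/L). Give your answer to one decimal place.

26.6

Equation of motion (constant flow): PIP = Vt/C + R·V̇ + PEEP.
R·V̇ = PIP − Vt/C − PEEP = 39.0 − 505/53.2 − 2 = 39.0 − 9.492 − 2 = 27.508 cmH2O.
R = 27.508 / 1.0333 = 26.622 cmH2O·s/L.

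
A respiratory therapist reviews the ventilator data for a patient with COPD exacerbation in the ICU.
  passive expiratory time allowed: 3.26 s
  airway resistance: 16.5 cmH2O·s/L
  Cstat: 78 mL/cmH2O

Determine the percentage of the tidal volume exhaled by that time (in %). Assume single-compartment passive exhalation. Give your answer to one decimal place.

92.1

τ = R × C = 16.5 × 78 mL/cmH2O = 16.5 × 0.078 L/cmH2O = 1.287 s.
Passive exhalation: V(t)/V₀ = e^(−t/τ) = e^(−3.26/1.287) = 0.07942.
Fraction exhaled = 1 − 0.07942 = 0.9206 → 92.06%.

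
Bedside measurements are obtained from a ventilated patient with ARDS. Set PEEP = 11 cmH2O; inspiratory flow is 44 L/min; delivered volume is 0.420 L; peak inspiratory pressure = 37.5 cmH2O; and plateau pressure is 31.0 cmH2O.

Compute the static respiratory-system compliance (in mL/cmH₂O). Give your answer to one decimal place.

Cstat = Vt / (Pplat − PEEP) = 420 / (31.0 − 11) = 420 / 20.0 = 21.0 mL/cmH2O.

21.0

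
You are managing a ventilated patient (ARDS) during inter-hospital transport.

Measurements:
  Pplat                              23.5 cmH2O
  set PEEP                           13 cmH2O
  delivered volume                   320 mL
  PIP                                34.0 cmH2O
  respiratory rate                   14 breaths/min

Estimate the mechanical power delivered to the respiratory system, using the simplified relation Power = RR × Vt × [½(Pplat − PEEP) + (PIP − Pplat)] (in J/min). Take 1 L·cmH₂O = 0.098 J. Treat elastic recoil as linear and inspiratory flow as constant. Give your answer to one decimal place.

Per-breath work = Vt × [½(Pplat−PEEP) + (PIP−Pplat)] = 0.320 × [0.5×10.5 + 10.5] = 0.320 × 15.75 = 5.04 L·cmH2O.
Power = 14 × 5.04 = 70.56 L·cmH2O/min.
× 0.098 J/(L·cmH2O) → 6.915 J/min.

6.9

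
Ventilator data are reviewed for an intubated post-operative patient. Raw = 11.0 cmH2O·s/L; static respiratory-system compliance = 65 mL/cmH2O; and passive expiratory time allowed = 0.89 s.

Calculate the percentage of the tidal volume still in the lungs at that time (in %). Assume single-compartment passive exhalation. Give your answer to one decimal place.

28.8

τ = R × C = 11.0 × 65 mL/cmH2O = 11.0 × 0.065 L/cmH2O = 0.715 s.
Passive exhalation: V(t)/V₀ = e^(−t/τ) = e^(−0.89/0.715) = 0.288.
Fraction remaining = 0.288 → 28.8%.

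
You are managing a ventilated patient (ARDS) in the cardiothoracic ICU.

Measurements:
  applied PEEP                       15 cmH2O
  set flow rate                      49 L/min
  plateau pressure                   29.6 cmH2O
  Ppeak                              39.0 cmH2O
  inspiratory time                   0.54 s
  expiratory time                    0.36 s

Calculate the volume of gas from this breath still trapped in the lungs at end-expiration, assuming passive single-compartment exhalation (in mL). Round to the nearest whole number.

Flow: 49 L/min ÷ 60 = 0.8167 L/s.
Vt = flow × Ti = 0.8167 L/s × 0.54 s × 1000 mL/L = 441.02 mL.
R = (PIP − Pplat)/V̇ = (39.0 − 29.6) / 0.8167 = 9.4/0.8167 = 11.51 cmH2O·s/L.
C = Vt/(Pplat − PEEP) = 441.02 / (29.6 − 15) = 441.02/14.6 = 30.207 mL/cmH2O.
τ = R × C = 11.51 × 0.03021 L/cmH2O = 0.3477 s.
Fraction remaining = e^(−Te/τ) = e^(−0.36/0.3477) = 0.3551.
Trapped volume = 441.02 × 0.3551 = 156.61 mL.

157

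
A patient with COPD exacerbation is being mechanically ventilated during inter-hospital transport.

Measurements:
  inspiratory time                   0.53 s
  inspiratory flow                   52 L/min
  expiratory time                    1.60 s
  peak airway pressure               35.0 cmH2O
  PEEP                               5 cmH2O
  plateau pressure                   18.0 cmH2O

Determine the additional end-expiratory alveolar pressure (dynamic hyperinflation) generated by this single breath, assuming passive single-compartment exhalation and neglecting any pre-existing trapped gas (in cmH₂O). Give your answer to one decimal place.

Flow: 52 L/min ÷ 60 = 0.8667 L/s.
Vt = flow × Ti = 0.8667 L/s × 0.53 s × 1000 mL/L = 459.35 mL.
R = (PIP − Pplat)/V̇ = (35.0 − 18.0) / 0.8667 = 17.0/0.8667 = 19.615 cmH2O·s/L.
C = Vt/(Pplat − PEEP) = 459.35 / (18.0 − 5) = 459.35/13.0 = 35.335 mL/cmH2O.
τ = R × C = 19.615 × 0.03534 L/cmH2O = 0.6932 s.
Fraction remaining = e^(−Te/τ) = e^(−1.60/0.6932) = 0.09945; trapped volume = 459.35 × 0.09945 = 45.682 mL.
Additional alveolar pressure from trapping ≈ V_trapped / C = 45.682 / 35.335 = 1.293 cmH2O.

1.3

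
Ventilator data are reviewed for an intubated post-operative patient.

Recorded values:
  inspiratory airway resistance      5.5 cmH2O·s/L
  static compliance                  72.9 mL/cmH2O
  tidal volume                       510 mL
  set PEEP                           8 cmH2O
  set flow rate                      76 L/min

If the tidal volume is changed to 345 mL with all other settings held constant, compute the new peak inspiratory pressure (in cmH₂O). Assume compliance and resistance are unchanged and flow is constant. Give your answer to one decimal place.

19.7

Flow: 76 L/min ÷ 60 = 1.2667 L/s.
PIP = Vt/C + R·V̇ + PEEP (constant-flow equation of motion).
Only the elastic term changes: ΔPIP = ΔVt / C = (345 − 510) / 72.9 = -2.263 cmH2O.
Original PIP = 510/72.9 + 5.5×1.2667 + 8 = 21.963 cmH2O; new PIP = 21.963 + (-2.263) = 19.7 cmH2O.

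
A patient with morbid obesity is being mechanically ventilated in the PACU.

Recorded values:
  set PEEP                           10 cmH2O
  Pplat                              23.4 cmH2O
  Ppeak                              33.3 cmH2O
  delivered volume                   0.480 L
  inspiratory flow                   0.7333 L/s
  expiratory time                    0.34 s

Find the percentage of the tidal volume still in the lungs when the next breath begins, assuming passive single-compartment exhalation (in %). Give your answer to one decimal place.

R = (PIP − Pplat)/V̇ = (33.3 − 23.4) / 0.7333 = 9.9/0.7333 = 13.501 cmH2O·s/L.
C = Vt/(Pplat − PEEP) = 480.0 / (23.4 − 10) = 480.0/13.4 = 35.821 mL/cmH2O.
τ = R × C = 13.501 × 0.03582 L/cmH2O = 0.4836 s.
Fraction remaining at end-expiration = e^(−Te/τ) = e^(−0.34/0.4836) = 0.4951 → 49.51%.

49.5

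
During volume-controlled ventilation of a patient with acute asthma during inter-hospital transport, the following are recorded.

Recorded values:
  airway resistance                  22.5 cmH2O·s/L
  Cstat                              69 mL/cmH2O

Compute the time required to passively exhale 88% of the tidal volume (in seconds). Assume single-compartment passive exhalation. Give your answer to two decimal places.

3.29

τ = R × C = 22.5 × 69 mL/cmH2O = 22.5 × 0.069 L/cmH2O = 1.553 s.
Exhaled fraction f = 1 − e^(−t/τ) → t = −τ·ln(1 − f) = −1.553·ln(0.12) = 3.293 s.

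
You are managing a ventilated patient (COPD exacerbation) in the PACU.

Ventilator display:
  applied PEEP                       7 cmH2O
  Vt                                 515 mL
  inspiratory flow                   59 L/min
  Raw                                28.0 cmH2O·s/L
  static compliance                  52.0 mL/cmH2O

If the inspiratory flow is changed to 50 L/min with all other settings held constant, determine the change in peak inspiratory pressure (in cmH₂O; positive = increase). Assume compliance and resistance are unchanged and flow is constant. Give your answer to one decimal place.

Flow: 59 L/min ÷ 60 = 0.9833 L/s.
New flow: 50 L/min ÷ 60 = 0.8333 L/s.
PIP = Vt/C + R·V̇ + PEEP (constant-flow equation of motion).
Only the resistive term changes: ΔPIP = R × ΔV̇ = 28.0 × (0.8333 − 0.9833) = 28.0 × -0.15 = -4.2 cmH2O.

-4.2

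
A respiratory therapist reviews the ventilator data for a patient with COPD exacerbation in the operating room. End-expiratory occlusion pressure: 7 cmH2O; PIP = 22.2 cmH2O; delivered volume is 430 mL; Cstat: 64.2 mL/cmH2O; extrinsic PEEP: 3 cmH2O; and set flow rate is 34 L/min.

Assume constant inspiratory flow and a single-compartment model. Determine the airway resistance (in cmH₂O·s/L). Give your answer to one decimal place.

15.0

Flow: 34 L/min ÷ 60 = 0.5667 L/s.
Total PEEP = 7 cmH2O (set 3 + intrinsic 4); this is the baseline alveolar pressure.
Equation of motion (constant flow): PIP = Vt/C + R·V̇ + PEEP.
R·V̇ = PIP − Vt/C − PEEP = 22.2 − 430/64.2 − 7 = 22.2 − 6.698 − 7 = 8.502 cmH2O.
R = 8.502 / 0.5667 = 15.003 cmH2O·s/L.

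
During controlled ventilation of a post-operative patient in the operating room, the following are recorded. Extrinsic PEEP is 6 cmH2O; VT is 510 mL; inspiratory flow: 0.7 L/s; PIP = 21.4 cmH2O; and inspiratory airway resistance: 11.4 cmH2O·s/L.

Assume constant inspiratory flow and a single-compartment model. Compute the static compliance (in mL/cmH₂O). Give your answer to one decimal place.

68.7

Equation of motion (constant flow): PIP = Vt/C + R·V̇ + PEEP.
Vt/C = PIP − R·V̇ − PEEP = 21.4 − 11.4×0.7 − 6 = 21.4 − 7.98 − 6 = 7.42 cmH2O.
C = Vt / 7.42 = 510 / 7.42 = 68.733 mL/cmH2O.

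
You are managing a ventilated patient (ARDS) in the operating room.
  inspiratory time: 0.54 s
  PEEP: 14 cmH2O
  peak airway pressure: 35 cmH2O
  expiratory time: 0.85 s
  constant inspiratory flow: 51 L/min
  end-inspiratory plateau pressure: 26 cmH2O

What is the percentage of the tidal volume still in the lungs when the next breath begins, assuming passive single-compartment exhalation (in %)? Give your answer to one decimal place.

Flow: 51 L/min ÷ 60 = 0.85 L/s.
Vt = flow × Ti = 0.85 L/s × 0.54 s × 1000 mL/L = 459.0 mL.
R = (PIP − Pplat)/V̇ = (35 − 26) / 0.85 = 9.0/0.85 = 10.588 cmH2O·s/L.
C = Vt/(Pplat − PEEP) = 459.0 / (26 − 14) = 459.0/12.0 = 38.25 mL/cmH2O.
τ = R × C = 10.588 × 0.03825 L/cmH2O = 0.405 s.
Fraction remaining at end-expiration = e^(−Te/τ) = e^(−0.85/0.405) = 0.1226 → 12.26%.

12.3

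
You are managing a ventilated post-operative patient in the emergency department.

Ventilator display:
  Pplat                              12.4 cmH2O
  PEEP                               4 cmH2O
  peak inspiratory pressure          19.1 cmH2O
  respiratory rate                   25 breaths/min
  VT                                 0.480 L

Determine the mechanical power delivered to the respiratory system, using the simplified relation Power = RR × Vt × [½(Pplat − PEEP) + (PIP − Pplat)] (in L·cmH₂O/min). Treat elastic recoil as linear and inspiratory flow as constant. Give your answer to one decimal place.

Per-breath work = Vt × [½(Pplat−PEEP) + (PIP−Pplat)] = 0.480 × [0.5×8.4 + 6.7] = 0.480 × 10.9 = 5.232 L·cmH2O.
Power = 25 × 5.232 = 130.8 L·cmH2O/min.

130.8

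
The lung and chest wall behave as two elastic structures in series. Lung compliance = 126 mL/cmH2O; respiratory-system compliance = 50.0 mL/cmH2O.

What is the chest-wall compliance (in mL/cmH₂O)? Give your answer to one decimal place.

1/Ccw = 1/Crs − 1/CL.
1/Ccw = 1/50.0 − 1/126 = 0.01206.
Ccw = 82.919 mL/cmH2O.

82.9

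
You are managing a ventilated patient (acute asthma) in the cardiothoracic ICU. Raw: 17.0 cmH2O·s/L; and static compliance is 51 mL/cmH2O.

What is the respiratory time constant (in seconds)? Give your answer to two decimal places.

τ = R × C = 17.0 × 51 mL/cmH2O = 17.0 × 0.051 L/cmH2O = 0.867 s.

0.87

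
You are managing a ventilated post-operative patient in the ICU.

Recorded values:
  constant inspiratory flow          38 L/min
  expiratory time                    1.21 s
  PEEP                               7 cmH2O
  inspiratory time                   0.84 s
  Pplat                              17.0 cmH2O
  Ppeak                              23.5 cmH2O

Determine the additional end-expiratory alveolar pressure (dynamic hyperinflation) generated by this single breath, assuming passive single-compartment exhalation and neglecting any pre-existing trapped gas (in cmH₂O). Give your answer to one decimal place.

1.1

Flow: 38 L/min ÷ 60 = 0.6333 L/s.
Vt = flow × Ti = 0.6333 L/s × 0.84 s × 1000 mL/L = 531.97 mL.
R = (PIP − Pplat)/V̇ = (23.5 − 17.0) / 0.6333 = 6.5/0.6333 = 10.264 cmH2O·s/L.
C = Vt/(Pplat − PEEP) = 531.97 / (17.0 − 7) = 531.97/10.0 = 53.197 mL/cmH2O.
τ = R × C = 10.264 × 0.0532 L/cmH2O = 0.546 s.
Fraction remaining = e^(−Te/τ) = e^(−1.21/0.546) = 0.109; trapped volume = 531.97 × 0.109 = 57.985 mL.
Additional alveolar pressure from trapping ≈ V_trapped / C = 57.985 / 53.197 = 1.09 cmH2O.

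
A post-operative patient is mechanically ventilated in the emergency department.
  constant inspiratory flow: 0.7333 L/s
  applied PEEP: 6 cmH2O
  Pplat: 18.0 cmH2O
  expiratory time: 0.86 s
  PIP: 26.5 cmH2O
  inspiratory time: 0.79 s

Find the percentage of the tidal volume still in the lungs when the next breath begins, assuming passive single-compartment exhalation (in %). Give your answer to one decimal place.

Vt = flow × Ti = 0.7333 L/s × 0.79 s × 1000 mL/L = 579.31 mL.
R = (PIP − Pplat)/V̇ = (26.5 − 18.0) / 0.7333 = 8.5/0.7333 = 11.591 cmH2O·s/L.
C = Vt/(Pplat − PEEP) = 579.31 / (18.0 − 6) = 579.31/12.0 = 48.276 mL/cmH2O.
τ = R × C = 11.591 × 0.04828 L/cmH2O = 0.5596 s.
Fraction remaining at end-expiration = e^(−Te/τ) = e^(−0.86/0.5596) = 0.2151 → 21.51%.

21.5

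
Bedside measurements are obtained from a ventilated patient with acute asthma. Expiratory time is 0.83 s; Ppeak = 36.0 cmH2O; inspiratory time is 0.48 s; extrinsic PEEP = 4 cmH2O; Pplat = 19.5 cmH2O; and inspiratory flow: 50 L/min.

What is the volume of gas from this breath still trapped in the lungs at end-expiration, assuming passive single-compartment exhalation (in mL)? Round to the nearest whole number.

Flow: 50 L/min ÷ 60 = 0.8333 L/s.
Vt = flow × Ti = 0.8333 L/s × 0.48 s × 1000 mL/L = 399.98 mL.
R = (PIP − Pplat)/V̇ = (36.0 − 19.5) / 0.8333 = 16.5/0.8333 = 19.801 cmH2O·s/L.
C = Vt/(Pplat − PEEP) = 399.98 / (19.5 − 4) = 399.98/15.5 = 25.805 mL/cmH2O.
τ = R × C = 19.801 × 0.02581 L/cmH2O = 0.5111 s.
Fraction remaining = e^(−Te/τ) = e^(−0.83/0.5111) = 0.1971.
Trapped volume = 399.98 × 0.1971 = 78.836 mL.

79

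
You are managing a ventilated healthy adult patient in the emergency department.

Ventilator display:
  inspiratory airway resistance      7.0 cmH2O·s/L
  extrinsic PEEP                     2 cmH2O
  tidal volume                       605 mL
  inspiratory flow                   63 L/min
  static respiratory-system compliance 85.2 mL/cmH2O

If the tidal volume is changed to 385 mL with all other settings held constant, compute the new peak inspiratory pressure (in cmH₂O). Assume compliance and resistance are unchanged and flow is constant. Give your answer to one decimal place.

13.9

Flow: 63 L/min ÷ 60 = 1.05 L/s.
PIP = Vt/C + R·V̇ + PEEP (constant-flow equation of motion).
Only the elastic term changes: ΔPIP = ΔVt / C = (385 − 605) / 85.2 = -2.582 cmH2O.
Original PIP = 605/85.2 + 7.0×1.05 + 2 = 16.451 cmH2O; new PIP = 16.451 + (-2.582) = 13.869 cmH2O.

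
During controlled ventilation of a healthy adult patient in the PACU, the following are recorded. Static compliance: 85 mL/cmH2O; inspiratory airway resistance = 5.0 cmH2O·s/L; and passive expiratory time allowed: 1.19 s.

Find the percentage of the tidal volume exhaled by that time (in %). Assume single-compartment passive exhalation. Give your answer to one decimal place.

93.9

τ = R × C = 5.0 × 85 mL/cmH2O = 5.0 × 0.085 L/cmH2O = 0.425 s.
Passive exhalation: V(t)/V₀ = e^(−t/τ) = e^(−1.19/0.425) = 0.06081.
Fraction exhaled = 1 − 0.06081 = 0.9392 → 93.92%.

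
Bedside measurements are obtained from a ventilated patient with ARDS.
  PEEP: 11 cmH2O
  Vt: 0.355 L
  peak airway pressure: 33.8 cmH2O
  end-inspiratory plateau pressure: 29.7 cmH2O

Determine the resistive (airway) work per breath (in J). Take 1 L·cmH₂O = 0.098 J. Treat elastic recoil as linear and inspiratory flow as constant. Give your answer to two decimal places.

0.14

With constant inspiratory flow the resistive pressure is constant at PIP − Pplat = 33.8 − 29.7 = 4.1 cmH2O, so resistive work = 4.1 × 0.355 = 1.456 L·cmH2O.
× 0.098 J/(L·cmH2O) → 0.1427 J.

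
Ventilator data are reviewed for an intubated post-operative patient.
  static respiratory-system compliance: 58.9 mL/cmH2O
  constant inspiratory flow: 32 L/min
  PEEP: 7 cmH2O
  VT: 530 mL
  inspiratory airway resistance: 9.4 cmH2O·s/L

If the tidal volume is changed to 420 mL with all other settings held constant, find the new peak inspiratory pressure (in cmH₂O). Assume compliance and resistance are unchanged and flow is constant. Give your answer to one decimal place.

Flow: 32 L/min ÷ 60 = 0.5333 L/s.
PIP = Vt/C + R·V̇ + PEEP (constant-flow equation of motion).
Only the elastic term changes: ΔPIP = ΔVt / C = (420 − 530) / 58.9 = -1.868 cmH2O.
Original PIP = 530/58.9 + 9.4×0.5333 + 7 = 21.011 cmH2O; new PIP = 21.011 + (-1.868) = 19.143 cmH2O.

19.1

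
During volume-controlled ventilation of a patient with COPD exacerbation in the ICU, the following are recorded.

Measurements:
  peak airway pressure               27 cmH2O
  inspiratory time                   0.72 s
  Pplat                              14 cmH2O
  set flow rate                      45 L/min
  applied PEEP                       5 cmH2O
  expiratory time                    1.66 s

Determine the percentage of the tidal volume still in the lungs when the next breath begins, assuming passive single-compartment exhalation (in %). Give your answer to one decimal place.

20.3

Flow: 45 L/min ÷ 60 = 0.75 L/s.
Vt = flow × Ti = 0.75 L/s × 0.72 s × 1000 mL/L = 540.0 mL.
R = (PIP − Pplat)/V̇ = (27 − 14) / 0.75 = 13.0/0.75 = 17.333 cmH2O·s/L.
C = Vt/(Pplat − PEEP) = 540.0 / (14 − 5) = 540.0/9.0 = 60.0 mL/cmH2O.
τ = R × C = 17.333 × 0.06 L/cmH2O = 1.04 s.
Fraction remaining at end-expiration = e^(−Te/τ) = e^(−1.66/1.04) = 0.2027 → 20.27%.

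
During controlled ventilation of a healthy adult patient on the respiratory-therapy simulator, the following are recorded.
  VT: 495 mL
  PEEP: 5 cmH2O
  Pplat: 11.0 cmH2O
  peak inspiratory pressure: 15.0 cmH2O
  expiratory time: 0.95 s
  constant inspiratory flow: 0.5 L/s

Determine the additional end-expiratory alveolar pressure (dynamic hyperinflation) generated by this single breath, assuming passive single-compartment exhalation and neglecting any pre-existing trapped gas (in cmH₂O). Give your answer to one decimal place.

R = (PIP − Pplat)/V̇ = (15.0 − 11.0) / 0.5 = 4.0/0.5 = 8.0 cmH2O·s/L.
C = Vt/(Pplat − PEEP) = 495.0 / (11.0 − 5) = 495.0/6.0 = 82.5 mL/cmH2O.
τ = R × C = 8.0 × 0.0825 L/cmH2O = 0.66 s.
Fraction remaining = e^(−Te/τ) = e^(−0.95/0.66) = 0.2371; trapped volume = 495.0 × 0.2371 = 117.36 mL.
Additional alveolar pressure from trapping ≈ V_trapped / C = 117.36 / 82.5 = 1.423 cmH2O.

1.4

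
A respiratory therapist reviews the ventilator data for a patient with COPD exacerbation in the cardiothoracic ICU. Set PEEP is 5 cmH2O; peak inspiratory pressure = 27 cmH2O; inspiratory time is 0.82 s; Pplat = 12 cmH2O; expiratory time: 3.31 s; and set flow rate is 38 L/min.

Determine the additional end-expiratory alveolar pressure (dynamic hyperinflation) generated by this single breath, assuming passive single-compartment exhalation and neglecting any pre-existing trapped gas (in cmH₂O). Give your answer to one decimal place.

1.1

Flow: 38 L/min ÷ 60 = 0.6333 L/s.
Vt = flow × Ti = 0.6333 L/s × 0.82 s × 1000 mL/L = 519.31 mL.
R = (PIP − Pplat)/V̇ = (27 − 12) / 0.6333 = 15.0/0.6333 = 23.685 cmH2O·s/L.
C = Vt/(Pplat − PEEP) = 519.31 / (12 − 5) = 519.31/7.0 = 74.187 mL/cmH2O.
τ = R × C = 23.685 × 0.07419 L/cmH2O = 1.757 s.
Fraction remaining = e^(−Te/τ) = e^(−3.31/1.757) = 0.152; trapped volume = 519.31 × 0.152 = 78.935 mL.
Additional alveolar pressure from trapping ≈ V_trapped / C = 78.935 / 74.187 = 1.064 cmH2O.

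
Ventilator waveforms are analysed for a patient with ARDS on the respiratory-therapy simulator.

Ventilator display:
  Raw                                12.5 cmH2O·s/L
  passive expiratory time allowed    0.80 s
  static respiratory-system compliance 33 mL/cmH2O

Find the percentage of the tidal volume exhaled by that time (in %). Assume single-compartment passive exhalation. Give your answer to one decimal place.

τ = R × C = 12.5 × 33 mL/cmH2O = 12.5 × 0.033 L/cmH2O = 0.4125 s.
Passive exhalation: V(t)/V₀ = e^(−t/τ) = e^(−0.80/0.4125) = 0.1438.
Fraction exhaled = 1 − 0.1438 = 0.8562 → 85.62%.

85.6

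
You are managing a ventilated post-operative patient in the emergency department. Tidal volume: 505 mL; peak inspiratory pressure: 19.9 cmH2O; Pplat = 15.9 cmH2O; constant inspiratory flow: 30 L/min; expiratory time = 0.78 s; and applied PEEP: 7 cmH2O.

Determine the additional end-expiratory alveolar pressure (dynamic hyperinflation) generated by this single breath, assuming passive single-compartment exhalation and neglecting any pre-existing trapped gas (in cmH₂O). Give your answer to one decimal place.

1.6

Flow: 30 L/min ÷ 60 = 0.5 L/s.
R = (PIP − Pplat)/V̇ = (19.9 − 15.9) / 0.5 = 4.0/0.5 = 8.0 cmH2O·s/L.
C = Vt/(Pplat − PEEP) = 505.0 / (15.9 − 7) = 505.0/8.9 = 56.742 mL/cmH2O.
τ = R × C = 8.0 × 0.05674 L/cmH2O = 0.4539 s.
Fraction remaining = e^(−Te/τ) = e^(−0.78/0.4539) = 0.1793; trapped volume = 505.0 × 0.1793 = 90.547 mL.
Additional alveolar pressure from trapping ≈ V_trapped / C = 90.547 / 56.742 = 1.596 cmH2O.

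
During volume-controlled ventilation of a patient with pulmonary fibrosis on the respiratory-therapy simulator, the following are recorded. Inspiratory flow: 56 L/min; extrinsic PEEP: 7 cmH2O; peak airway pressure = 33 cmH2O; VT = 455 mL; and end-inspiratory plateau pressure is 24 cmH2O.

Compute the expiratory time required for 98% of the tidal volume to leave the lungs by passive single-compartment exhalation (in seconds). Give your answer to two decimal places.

1.01

Flow: 56 L/min ÷ 60 = 0.9333 L/s.
R = (PIP − Pplat)/V̇ = (33 − 24) / 0.9333 = 9.0/0.9333 = 9.643 cmH2O·s/L.
C = Vt/(Pplat − PEEP) = 455.0 / (24 − 7) = 455.0/17.0 = 26.765 mL/cmH2O.
τ = R × C = 9.643 × 0.02677 L/cmH2O = 0.2581 s.
t = −τ·ln(1 − 0.98) = −0.2581·ln(0.02) = 1.01 s.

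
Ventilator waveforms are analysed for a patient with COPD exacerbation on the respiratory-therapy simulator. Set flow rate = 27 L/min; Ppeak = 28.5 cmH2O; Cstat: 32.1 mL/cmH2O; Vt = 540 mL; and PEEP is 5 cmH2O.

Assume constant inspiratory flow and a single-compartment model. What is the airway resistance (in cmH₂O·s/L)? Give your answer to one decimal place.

Flow: 27 L/min ÷ 60 = 0.45 L/s.
Equation of motion (constant flow): PIP = Vt/C + R·V̇ + PEEP.
R·V̇ = PIP − Vt/C − PEEP = 28.5 − 540/32.1 − 5 = 28.5 − 16.822 − 5 = 6.678 cmH2O.
R = 6.678 / 0.45 = 14.84 cmH2O·s/L.

14.8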